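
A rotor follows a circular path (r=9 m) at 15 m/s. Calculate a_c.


Given: v = 15 m/s, r = 9 m
Using a_c = v^2 / r
a_c = 15^2 / 9
a_c = 225 / 9
a_c = 25 m/s^2

25 m/s^2


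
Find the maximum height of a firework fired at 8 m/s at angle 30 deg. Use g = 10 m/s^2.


Given: v0 = 8 m/s, theta = 30 deg, g = 10 m/s^2
sin^2(30) = 1/4
Using H = v0^2 * sin^2(theta) / (2*g)
H = 8^2 * 1/4 / (2*10)
H = 64 * 1/4 / 20
H = 16 / 20
H = 4/5 m

4/5 m


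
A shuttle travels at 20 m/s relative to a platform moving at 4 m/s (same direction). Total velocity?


Given: object velocity = 20 m/s, platform velocity = 4 m/s (same direction)
Using classical velocity addition: v_total = v_object + v_platform
v_total = 20 + 4
v_total = 24 m/s

24 m/s


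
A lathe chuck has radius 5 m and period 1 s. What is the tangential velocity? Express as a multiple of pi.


Given: radius r = 5 m, period T = 1 s
Using v = 2*pi*r / T
v = 2*pi*5 / 1
v = 10*pi / 1
v = 10*pi m/s

10*pi m/s


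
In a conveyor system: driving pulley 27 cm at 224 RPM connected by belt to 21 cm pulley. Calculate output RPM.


Given: D1 = 27 cm, w1 = 224 RPM, D2 = 21 cm
Using D1*w1 = D2*w2
w2 = D1*w1 / D2
w2 = 27*224 / 21
w2 = 6048 / 21
w2 = 288 RPM

288 RPM


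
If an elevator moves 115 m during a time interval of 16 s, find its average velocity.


Given: distance d = 115 m, time t = 16 s
Using v = d / t
v = 115 / 16
v = 115/16 m/s

115/16 m/s


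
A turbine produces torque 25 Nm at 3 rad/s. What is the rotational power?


Given: tau = 25 Nm, omega = 3 rad/s
Using P = tau * omega
P = 25 * 3
P = 75 W

75 W


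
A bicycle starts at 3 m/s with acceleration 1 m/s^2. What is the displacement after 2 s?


Given: v0 = 3 m/s, a = 1 m/s^2, t = 2 s
Using s = v0*t + (1/2)*a*t^2
s = 3*2 + (1/2)*1*2^2
s = 6 + (1/2)*4
s = 6 + 2
s = 8

8 m


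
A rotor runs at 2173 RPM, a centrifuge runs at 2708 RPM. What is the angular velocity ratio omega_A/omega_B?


Given: RPM_A = 2173, RPM_B = 2708
omega = 2*pi*RPM/60, so omega_A/omega_B = RPM_A / RPM_B
omega_A/omega_B = 2173 / 2708
omega_A/omega_B = 2173/2708

2173/2708


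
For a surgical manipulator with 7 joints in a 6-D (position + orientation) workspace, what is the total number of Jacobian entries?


Given: task space dimension = 6, joints = 7
Jacobian is a 6 x 7 matrix
Total entries = rows * columns
Total = 6 * 7
Total = 42

42


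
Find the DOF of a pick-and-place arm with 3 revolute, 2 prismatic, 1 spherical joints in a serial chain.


Given: serial robot with 3 revolute, 2 prismatic, 1 spherical joints
DOF contribution per joint type: revolute=1, prismatic=1, spherical=3, fixed=0
DOF = 3*1 + 2*1 + 1*3
DOF = 8

8


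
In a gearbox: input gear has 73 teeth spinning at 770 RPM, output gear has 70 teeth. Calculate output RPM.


Given: N1 = 73 teeth, w1 = 770 RPM, N2 = 70 teeth
Using N1*w1 = N2*w2
w2 = N1*w1 / N2
w2 = 73*770 / 70
w2 = 56210 / 70
w2 = 803 RPM

803 RPM


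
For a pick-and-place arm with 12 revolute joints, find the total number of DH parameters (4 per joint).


Given: 12 joints, 4 DH parameters per joint (d, theta, a, alpha)
Total DH parameters = number_of_joints * 4
Total = 12 * 4
Total = 48

48


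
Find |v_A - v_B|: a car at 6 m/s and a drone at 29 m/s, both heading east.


Given: v_A = 6 m/s east, v_B = 29 m/s east
Both move in the same direction; relative speed = |v_A - v_B|
|6 - 29| = |-23|
= 23 m/s

23 m/s


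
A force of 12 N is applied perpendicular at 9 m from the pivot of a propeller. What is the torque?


Given: F = 12 N, r = 9 m, angle = 90 deg (perpendicular)
Using tau = F * r * sin(90)
sin(90) = 1
tau = 12 * 9 * 1
tau = 108 Nm

108 Nm


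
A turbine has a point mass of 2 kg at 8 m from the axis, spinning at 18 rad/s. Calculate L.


Given: m = 2 kg, r = 8 m, omega = 18 rad/s
For a point mass: I = m*r^2
I = 2*8^2 = 2*64 = 128
L = I*omega = 128*18
L = 2304 kg*m^2/s

2304 kg*m^2/s


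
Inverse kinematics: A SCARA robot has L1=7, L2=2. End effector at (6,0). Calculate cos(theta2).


Given: L1 = 7, L2 = 2, target (x, y) = (6, 0)
Using cos(theta2) = (x^2 + y^2 - L1^2 - L2^2) / (2*L1*L2)
x^2 + y^2 = 6^2 + 0 = 36
L1^2 + L2^2 = 49 + 4 = 53
Numerator = 36 - 53 = -17
Denominator = 2*7*2 = 28
cos(theta2) = -17/28 = -17/28

-17/28


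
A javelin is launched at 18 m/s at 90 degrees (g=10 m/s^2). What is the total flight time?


Given: v0 = 18 m/s, theta = 90 deg, g = 10 m/s^2
sin(90) = 1
Using T = 2*v0*sin(theta) / g
T = 2*18*1 / 10
T = 36 / 10
T = 18/5 s

18/5 s


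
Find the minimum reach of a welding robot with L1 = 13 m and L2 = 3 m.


Given: L1 = 13 m, L2 = 3 m
For a 2-link planar arm, min reach = |L1 - L2| (second link folded back)
Min reach = |13 - 3|
Min reach = 10 m

10 m


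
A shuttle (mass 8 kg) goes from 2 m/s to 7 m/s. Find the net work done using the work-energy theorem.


Given: m = 8 kg, v0 = 2 m/s, v = 7 m/s
Using W = (1/2)*m*(v^2 - v0^2)
v^2 = 7^2 = 49
v0^2 = 2^2 = 4
v^2 - v0^2 = 49 - 4 = 45
W = (1/2)*8*45 = 180 J

180 J


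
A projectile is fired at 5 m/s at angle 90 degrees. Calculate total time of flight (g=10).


Given: v0 = 5 m/s, theta = 90 deg, g = 10 m/s^2
sin(90) = 1
Using T = 2*v0*sin(theta) / g
T = 2*5*1 / 10
T = 10 / 10
T = 1 s

1 s


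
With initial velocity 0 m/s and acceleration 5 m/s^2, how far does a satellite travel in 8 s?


Given: v0 = 0 m/s, a = 5 m/s^2, t = 8 s
Using s = v0*t + (1/2)*a*t^2
s = 0*8 + (1/2)*5*8^2
s = 0 + (1/2)*320
s = 0 + 160
s = 160

160 m


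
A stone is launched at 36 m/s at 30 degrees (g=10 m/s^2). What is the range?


Given: v0 = 36 m/s, theta = 30 deg, g = 10 m/s^2
sin(2*30) = sin(60) = sqrt(3)/2
Using R = v0^2 * sin(2*theta) / g
R = 36^2 * (sqrt(3)/2) / 10
R = 1296 * sqrt(3) / 20
R = 324/5*sqrt(3) m

324/5*sqrt(3) m


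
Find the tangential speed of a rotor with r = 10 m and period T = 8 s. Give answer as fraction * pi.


Given: radius r = 10 m, period T = 8 s
Using v = 2*pi*r / T
v = 2*pi*10 / 8
v = 20*pi / 8
v = 5/2*pi m/s

5/2*pi m/s


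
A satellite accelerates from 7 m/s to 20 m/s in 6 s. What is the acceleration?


Given: initial velocity v0 = 7 m/s, final velocity v = 20 m/s, time t = 6 s
Using a = (v - v0) / t
a = (20 - 7) / 6
a = 13 / 6
a = 13/6 m/s^2

13/6 m/s^2


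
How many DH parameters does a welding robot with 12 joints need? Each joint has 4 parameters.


Given: 12 joints, 4 DH parameters per joint (d, theta, a, alpha)
Total DH parameters = number_of_joints * 4
Total = 12 * 4
Total = 48

48


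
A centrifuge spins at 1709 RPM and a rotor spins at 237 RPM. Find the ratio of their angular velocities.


Given: RPM_A = 1709, RPM_B = 237
omega = 2*pi*RPM/60, so omega_A/omega_B = RPM_A / RPM_B
omega_A/omega_B = 1709 / 237
omega_A/omega_B = 1709/237

1709/237


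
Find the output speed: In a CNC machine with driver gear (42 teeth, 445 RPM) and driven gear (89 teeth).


Given: N1 = 42 teeth, w1 = 445 RPM, N2 = 89 teeth
Using N1*w1 = N2*w2
w2 = N1*w1 / N2
w2 = 42*445 / 89
w2 = 18690 / 89
w2 = 210 RPM

210 RPM


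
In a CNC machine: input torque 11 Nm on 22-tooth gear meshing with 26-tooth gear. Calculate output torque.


Given: N1 = 22, N2 = 26, T1 = 11 Nm
Using T2/T1 = N2/N1
T2 = T1 * N2 / N1
T2 = 11 * 26 / 22
T2 = 286 / 22
T2 = 13 Nm

13 Nm


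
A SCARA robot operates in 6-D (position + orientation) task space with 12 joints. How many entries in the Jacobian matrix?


Given: task space dimension = 6, joints = 12
Jacobian is a 6 x 12 matrix
Total entries = rows * columns
Total = 6 * 12
Total = 72

72


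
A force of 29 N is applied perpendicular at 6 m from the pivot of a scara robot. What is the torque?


Given: F = 29 N, r = 6 m, angle = 90 deg (perpendicular)
Using tau = F * r * sin(90)
sin(90) = 1
tau = 29 * 6 * 1
tau = 174 Nm

174 Nm


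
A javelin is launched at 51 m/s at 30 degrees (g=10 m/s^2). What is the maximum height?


Given: v0 = 51 m/s, theta = 30 deg, g = 10 m/s^2
sin^2(30) = 1/4
Using H = v0^2 * sin^2(theta) / (2*g)
H = 51^2 * 1/4 / (2*10)
H = 2601 * 1/4 / 20
H = 2601/4 / 20
H = 2601/80 m

2601/80 m


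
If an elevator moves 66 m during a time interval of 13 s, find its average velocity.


Given: distance d = 66 m, time t = 13 s
Using v = d / t
v = 66 / 13
v = 66/13 m/s

66/13 m/s


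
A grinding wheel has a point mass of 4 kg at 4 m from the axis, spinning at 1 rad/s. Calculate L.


Given: m = 4 kg, r = 4 m, omega = 1 rad/s
For a point mass: I = m*r^2
I = 4*4^2 = 4*16 = 64
L = I*omega = 64*1
L = 64 kg*m^2/s

64 kg*m^2/s


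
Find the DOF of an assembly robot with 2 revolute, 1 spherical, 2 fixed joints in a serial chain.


Given: serial robot with 2 revolute, 1 spherical, 2 fixed joints
DOF contribution per joint type: revolute=1, prismatic=1, spherical=3, fixed=0
DOF = 2*1 + 1*3 + 2*0
DOF = 5

5


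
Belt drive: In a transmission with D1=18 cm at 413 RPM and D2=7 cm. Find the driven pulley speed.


Given: D1 = 18 cm, w1 = 413 RPM, D2 = 7 cm
Using D1*w1 = D2*w2
w2 = D1*w1 / D2
w2 = 18*413 / 7
w2 = 7434 / 7
w2 = 1062 RPM

1062 RPM


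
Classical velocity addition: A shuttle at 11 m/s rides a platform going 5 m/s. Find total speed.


Given: object velocity = 11 m/s, platform velocity = 5 m/s (same direction)
Using classical velocity addition: v_total = v_object + v_platform
v_total = 11 + 5
v_total = 16 m/s

16 m/s


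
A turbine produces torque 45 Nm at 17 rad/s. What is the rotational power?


Given: tau = 45 Nm, omega = 17 rad/s
Using P = tau * omega
P = 45 * 17
P = 765 W

765 W


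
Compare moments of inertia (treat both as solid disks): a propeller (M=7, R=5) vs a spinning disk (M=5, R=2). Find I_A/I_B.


Given: M1=7 kg, R1=5 m, M2=5 kg, R2=2 m
For a disk: I = (1/2)*M*R^2, so I_A/I_B = (M1*R1^2)/(M2*R2^2)
M1*R1^2 = 7*25 = 175
M2*R2^2 = 5*4 = 20
I_A/I_B = 175/20 = 35/4

35/4


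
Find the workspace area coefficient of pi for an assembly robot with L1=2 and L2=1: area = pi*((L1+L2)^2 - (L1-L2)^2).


Given: L1 = 2, L2 = 1
(L1+L2)^2 = (3)^2 = 9
(L1-L2)^2 = (1)^2 = 1
Difference = 9 - 1 = 8
This equals 4*L1*L2 = 4*2*1 = 8
Workspace area = 8*pi

8


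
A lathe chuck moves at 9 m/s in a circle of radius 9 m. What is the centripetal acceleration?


Given: v = 9 m/s, r = 9 m
Using a_c = v^2 / r
a_c = 9^2 / 9
a_c = 81 / 9
a_c = 9 m/s^2

9 m/s^2


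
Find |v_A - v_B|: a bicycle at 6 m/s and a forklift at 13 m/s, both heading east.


Given: v_A = 6 m/s east, v_B = 13 m/s east
Both move in the same direction; relative speed = |v_A - v_B|
|6 - 13| = |-7|
= 7 m/s

7 m/s


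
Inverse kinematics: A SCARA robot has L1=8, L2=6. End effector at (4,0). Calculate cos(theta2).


Given: L1 = 8, L2 = 6, target (x, y) = (4, 0)
Using cos(theta2) = (x^2 + y^2 - L1^2 - L2^2) / (2*L1*L2)
x^2 + y^2 = 4^2 + 0 = 16
L1^2 + L2^2 = 64 + 36 = 100
Numerator = 16 - 100 = -84
Denominator = 2*8*6 = 96
cos(theta2) = -84/96 = -7/8

-7/8


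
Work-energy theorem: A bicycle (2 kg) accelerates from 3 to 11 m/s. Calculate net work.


Given: m = 2 kg, v0 = 3 m/s, v = 11 m/s
Using W = (1/2)*m*(v^2 - v0^2)
v^2 = 11^2 = 121
v0^2 = 3^2 = 9
v^2 - v0^2 = 121 - 9 = 112
W = (1/2)*2*112 = 112 J

112 J


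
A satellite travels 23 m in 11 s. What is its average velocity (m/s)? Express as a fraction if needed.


Given: distance d = 23 m, time t = 11 s
Using v = d / t
v = 23 / 11
v = 23/11 m/s

23/11 m/s


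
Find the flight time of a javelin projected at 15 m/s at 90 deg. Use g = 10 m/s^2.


Given: v0 = 15 m/s, theta = 90 deg, g = 10 m/s^2
sin(90) = 1
Using T = 2*v0*sin(theta) / g
T = 2*15*1 / 10
T = 30 / 10
T = 3 s

3 s


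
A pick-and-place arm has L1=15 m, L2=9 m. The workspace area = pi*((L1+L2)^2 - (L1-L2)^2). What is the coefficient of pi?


Given: L1 = 15, L2 = 9
(L1+L2)^2 = (24)^2 = 576
(L1-L2)^2 = (6)^2 = 36
Difference = 576 - 36 = 540
This equals 4*L1*L2 = 4*15*9 = 540
Workspace area = 540*pi

540


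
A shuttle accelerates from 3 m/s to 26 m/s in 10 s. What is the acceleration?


Given: initial velocity v0 = 3 m/s, final velocity v = 26 m/s, time t = 10 s
Using a = (v - v0) / t
a = (26 - 3) / 10
a = 23 / 10
a = 23/10 m/s^2

23/10 m/s^2


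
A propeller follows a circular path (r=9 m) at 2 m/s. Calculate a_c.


Given: v = 2 m/s, r = 9 m
Using a_c = v^2 / r
a_c = 2^2 / 9
a_c = 4 / 9
a_c = 4/9 m/s^2

4/9 m/s^2


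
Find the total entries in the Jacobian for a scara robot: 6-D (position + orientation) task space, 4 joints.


Given: task space dimension = 6, joints = 4
Jacobian is a 6 x 4 matrix
Total entries = rows * columns
Total = 6 * 4
Total = 24

24


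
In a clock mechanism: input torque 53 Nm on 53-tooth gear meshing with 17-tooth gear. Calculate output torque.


Given: N1 = 53, N2 = 17, T1 = 53 Nm
Using T2/T1 = N2/N1
T2 = T1 * N2 / N1
T2 = 53 * 17 / 53
T2 = 901 / 53
T2 = 17 Nm

17 Nm


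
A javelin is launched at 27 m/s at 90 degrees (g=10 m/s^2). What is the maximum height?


Given: v0 = 27 m/s, theta = 90 deg, g = 10 m/s^2
sin^2(90) = 1
Using H = v0^2 * sin^2(theta) / (2*g)
H = 27^2 * 1 / (2*10)
H = 729 * 1 / 20
H = 729 / 20
H = 729/20 m

729/20 m


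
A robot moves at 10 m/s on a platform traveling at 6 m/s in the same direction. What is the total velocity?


Given: object velocity = 10 m/s, platform velocity = 6 m/s (same direction)
Using classical velocity addition: v_total = v_object + v_platform
v_total = 10 + 6
v_total = 16 m/s

16 m/s


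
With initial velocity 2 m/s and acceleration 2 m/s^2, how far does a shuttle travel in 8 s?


Given: v0 = 2 m/s, a = 2 m/s^2, t = 8 s
Using s = v0*t + (1/2)*a*t^2
s = 2*8 + (1/2)*2*8^2
s = 16 + (1/2)*128
s = 16 + 64
s = 80

80 m


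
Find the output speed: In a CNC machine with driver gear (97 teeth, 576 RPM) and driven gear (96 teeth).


Given: N1 = 97 teeth, w1 = 576 RPM, N2 = 96 teeth
Using N1*w1 = N2*w2
w2 = N1*w1 / N2
w2 = 97*576 / 96
w2 = 55872 / 96
w2 = 582 RPM

582 RPM


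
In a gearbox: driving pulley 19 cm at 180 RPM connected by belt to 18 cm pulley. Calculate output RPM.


Given: D1 = 19 cm, w1 = 180 RPM, D2 = 18 cm
Using D1*w1 = D2*w2
w2 = D1*w1 / D2
w2 = 19*180 / 18
w2 = 3420 / 18
w2 = 190 RPM

190 RPM


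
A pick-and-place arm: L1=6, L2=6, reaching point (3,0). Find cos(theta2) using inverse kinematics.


Given: L1 = 6, L2 = 6, target (x, y) = (3, 0)
Using cos(theta2) = (x^2 + y^2 - L1^2 - L2^2) / (2*L1*L2)
x^2 + y^2 = 3^2 + 0 = 9
L1^2 + L2^2 = 36 + 36 = 72
Numerator = 9 - 72 = -63
Denominator = 2*6*6 = 72
cos(theta2) = -63/72 = -7/8

-7/8


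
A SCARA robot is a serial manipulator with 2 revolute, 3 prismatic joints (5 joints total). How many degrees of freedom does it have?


Given: serial robot with 2 revolute, 3 prismatic joints
DOF contribution per joint type: revolute=1, prismatic=1, spherical=3, fixed=0
DOF = 2*1 + 3*1
DOF = 5

5


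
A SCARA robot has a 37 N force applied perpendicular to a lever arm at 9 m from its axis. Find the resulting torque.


Given: F = 37 N, r = 9 m, angle = 90 deg (perpendicular)
Using tau = F * r * sin(90)
sin(90) = 1
tau = 37 * 9 * 1
tau = 333 Nm

333 Nm


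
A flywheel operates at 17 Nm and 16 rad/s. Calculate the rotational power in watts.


Given: tau = 17 Nm, omega = 16 rad/s
Using P = tau * omega
P = 17 * 16
P = 272 W

272 W


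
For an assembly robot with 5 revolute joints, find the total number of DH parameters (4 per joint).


Given: 5 joints, 4 DH parameters per joint (d, theta, a, alpha)
Total DH parameters = number_of_joints * 4
Total = 5 * 4
Total = 20

20


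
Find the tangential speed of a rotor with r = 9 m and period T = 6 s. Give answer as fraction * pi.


Given: radius r = 9 m, period T = 6 s
Using v = 2*pi*r / T
v = 2*pi*9 / 6
v = 18*pi / 6
v = 3*pi m/s

3*pi m/s


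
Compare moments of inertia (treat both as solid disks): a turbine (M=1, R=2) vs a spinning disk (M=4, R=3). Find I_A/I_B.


Given: M1=1 kg, R1=2 m, M2=4 kg, R2=3 m
For a disk: I = (1/2)*M*R^2, so I_A/I_B = (M1*R1^2)/(M2*R2^2)
M1*R1^2 = 1*4 = 4
M2*R2^2 = 4*9 = 36
I_A/I_B = 4/36 = 1/9

1/9


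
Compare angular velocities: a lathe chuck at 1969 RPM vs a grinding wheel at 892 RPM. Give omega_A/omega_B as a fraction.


Given: RPM_A = 1969, RPM_B = 892
omega = 2*pi*RPM/60, so omega_A/omega_B = RPM_A / RPM_B
omega_A/omega_B = 1969 / 892
omega_A/omega_B = 1969/892

1969/892


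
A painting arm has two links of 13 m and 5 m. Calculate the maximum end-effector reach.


Given: L1 = 13 m, L2 = 5 m
For a 2-link planar arm, max reach = L1 + L2 (fully extended)
Max reach = 13 + 5
Max reach = 18 m

18 m


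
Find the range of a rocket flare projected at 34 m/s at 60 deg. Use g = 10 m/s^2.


Given: v0 = 34 m/s, theta = 60 deg, g = 10 m/s^2
sin(2*60) = sin(120) = sqrt(3)/2
Using R = v0^2 * sin(2*theta) / g
R = 34^2 * (sqrt(3)/2) / 10
R = 1156 * sqrt(3) / 20
R = 289/5*sqrt(3) m

289/5*sqrt(3) m


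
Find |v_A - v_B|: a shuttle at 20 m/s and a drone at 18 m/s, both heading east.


Given: v_A = 20 m/s east, v_B = 18 m/s east
Both move in the same direction; relative speed = |v_A - v_B|
|20 - 18| = |2|
= 2 m/s

2 m/s


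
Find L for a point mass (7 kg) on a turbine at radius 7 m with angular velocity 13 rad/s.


Given: m = 7 kg, r = 7 m, omega = 13 rad/s
For a point mass: I = m*r^2
I = 7*7^2 = 7*49 = 343
L = I*omega = 343*13
L = 4459 kg*m^2/s

4459 kg*m^2/s


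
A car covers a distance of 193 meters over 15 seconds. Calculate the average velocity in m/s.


Given: distance d = 193 m, time t = 15 s
Using v = d / t
v = 193 / 15
v = 193/15 m/s

193/15 m/s


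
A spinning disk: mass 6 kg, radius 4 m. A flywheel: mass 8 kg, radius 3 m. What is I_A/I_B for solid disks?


Given: M1=6 kg, R1=4 m, M2=8 kg, R2=3 m
For a disk: I = (1/2)*M*R^2, so I_A/I_B = (M1*R1^2)/(M2*R2^2)
M1*R1^2 = 6*16 = 96
M2*R2^2 = 8*9 = 72
I_A/I_B = 96/72 = 4/3

4/3


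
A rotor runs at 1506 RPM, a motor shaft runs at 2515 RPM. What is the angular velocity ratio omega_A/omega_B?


Given: RPM_A = 1506, RPM_B = 2515
omega = 2*pi*RPM/60, so omega_A/omega_B = RPM_A / RPM_B
omega_A/omega_B = 1506 / 2515
omega_A/omega_B = 1506/2515

1506/2515


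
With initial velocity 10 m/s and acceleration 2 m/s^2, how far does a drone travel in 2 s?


Given: v0 = 10 m/s, a = 2 m/s^2, t = 2 s
Using s = v0*t + (1/2)*a*t^2
s = 10*2 + (1/2)*2*2^2
s = 20 + (1/2)*8
s = 20 + 4
s = 24

24 m


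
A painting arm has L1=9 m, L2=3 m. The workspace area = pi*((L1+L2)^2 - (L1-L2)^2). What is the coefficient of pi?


Given: L1 = 9, L2 = 3
(L1+L2)^2 = (12)^2 = 144
(L1-L2)^2 = (6)^2 = 36
Difference = 144 - 36 = 108
This equals 4*L1*L2 = 4*9*3 = 108
Workspace area = 108*pi

108


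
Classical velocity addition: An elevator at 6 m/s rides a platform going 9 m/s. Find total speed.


Given: object velocity = 6 m/s, platform velocity = 9 m/s (same direction)
Using classical velocity addition: v_total = v_object + v_platform
v_total = 6 + 9
v_total = 15 m/s

15 m/s


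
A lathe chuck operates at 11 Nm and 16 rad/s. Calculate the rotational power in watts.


Given: tau = 11 Nm, omega = 16 rad/s
Using P = tau * omega
P = 11 * 16
P = 176 W

176 W


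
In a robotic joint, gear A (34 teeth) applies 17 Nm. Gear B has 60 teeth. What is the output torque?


Given: N1 = 34, N2 = 60, T1 = 17 Nm
Using T2/T1 = N2/N1
T2 = T1 * N2 / N1
T2 = 17 * 60 / 34
T2 = 1020 / 34
T2 = 30 Nm

30 Nm


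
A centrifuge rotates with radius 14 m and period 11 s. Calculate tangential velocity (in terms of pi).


Given: radius r = 14 m, period T = 11 s
Using v = 2*pi*r / T
v = 2*pi*14 / 11
v = 28*pi / 11
v = 28/11*pi m/s

28/11*pi m/s


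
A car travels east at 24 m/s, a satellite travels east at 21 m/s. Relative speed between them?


Given: v_A = 24 m/s east, v_B = 21 m/s east
Both move in the same direction; relative speed = |v_A - v_B|
|24 - 21| = |3|
= 3 m/s

3 m/s


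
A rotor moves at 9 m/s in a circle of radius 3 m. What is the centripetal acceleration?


Given: v = 9 m/s, r = 3 m
Using a_c = v^2 / r
a_c = 9^2 / 3
a_c = 81 / 3
a_c = 27 m/s^2

27 m/s^2


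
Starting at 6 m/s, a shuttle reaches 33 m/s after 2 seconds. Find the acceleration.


Given: initial velocity v0 = 6 m/s, final velocity v = 33 m/s, time t = 2 s
Using a = (v - v0) / t
a = (33 - 6) / 2
a = 27 / 2
a = 27/2 m/s^2

27/2 m/s^2


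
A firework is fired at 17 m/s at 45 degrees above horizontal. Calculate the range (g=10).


Given: v0 = 17 m/s, theta = 45 deg, g = 10 m/s^2
sin(2*45) = sin(90) = 1
Using R = v0^2 * sin(2*theta) / g
R = 17^2 * 1 / 10
R = 289 / 10
R = 289/10 m

289/10 m


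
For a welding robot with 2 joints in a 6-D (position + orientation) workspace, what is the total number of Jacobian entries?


Given: task space dimension = 6, joints = 2
Jacobian is a 6 x 2 matrix
Total entries = rows * columns
Total = 6 * 2
Total = 12

12


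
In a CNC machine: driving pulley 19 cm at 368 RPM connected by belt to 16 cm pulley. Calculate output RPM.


Given: D1 = 19 cm, w1 = 368 RPM, D2 = 16 cm
Using D1*w1 = D2*w2
w2 = D1*w1 / D2
w2 = 19*368 / 16
w2 = 6992 / 16
w2 = 437 RPM

437 RPM


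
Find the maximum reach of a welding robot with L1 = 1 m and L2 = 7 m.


Given: L1 = 1 m, L2 = 7 m
For a 2-link planar arm, max reach = L1 + L2 (fully extended)
Max reach = 1 + 7
Max reach = 8 m

8 m


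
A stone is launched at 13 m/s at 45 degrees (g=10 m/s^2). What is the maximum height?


Given: v0 = 13 m/s, theta = 45 deg, g = 10 m/s^2
sin^2(45) = 1/2
Using H = v0^2 * sin^2(theta) / (2*g)
H = 13^2 * 1/2 / (2*10)
H = 169 * 1/2 / 20
H = 169/2 / 20
H = 169/40 m

169/40 m


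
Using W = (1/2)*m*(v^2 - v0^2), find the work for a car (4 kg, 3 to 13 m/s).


Given: m = 4 kg, v0 = 3 m/s, v = 13 m/s
Using W = (1/2)*m*(v^2 - v0^2)
v^2 = 13^2 = 169
v0^2 = 3^2 = 9
v^2 - v0^2 = 169 - 9 = 160
W = (1/2)*4*160 = 320 J

320 J


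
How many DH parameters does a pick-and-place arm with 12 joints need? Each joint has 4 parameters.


Given: 12 joints, 4 DH parameters per joint (d, theta, a, alpha)
Total DH parameters = number_of_joints * 4
Total = 12 * 4
Total = 48

48


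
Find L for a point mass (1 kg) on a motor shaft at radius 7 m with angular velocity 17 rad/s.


Given: m = 1 kg, r = 7 m, omega = 17 rad/s
For a point mass: I = m*r^2
I = 1*7^2 = 1*49 = 49
L = I*omega = 49*17
L = 833 kg*m^2/s

833 kg*m^2/s


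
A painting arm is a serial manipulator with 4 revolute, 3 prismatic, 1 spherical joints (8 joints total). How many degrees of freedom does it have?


Given: serial robot with 4 revolute, 3 prismatic, 1 spherical joints
DOF contribution per joint type: revolute=1, prismatic=1, spherical=3, fixed=0
DOF = 4*1 + 3*1 + 1*3
DOF = 10

10


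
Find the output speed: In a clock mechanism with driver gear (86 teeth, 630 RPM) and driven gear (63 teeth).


Given: N1 = 86 teeth, w1 = 630 RPM, N2 = 63 teeth
Using N1*w1 = N2*w2
w2 = N1*w1 / N2
w2 = 86*630 / 63
w2 = 54180 / 63
w2 = 860 RPM

860 RPM


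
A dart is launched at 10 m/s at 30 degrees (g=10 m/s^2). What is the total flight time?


Given: v0 = 10 m/s, theta = 30 deg, g = 10 m/s^2
sin(30) = 1/2
Using T = 2*v0*sin(theta) / g
T = 2*10*1/2 / 10
T = 10 / 10
T = 1 s

1 s


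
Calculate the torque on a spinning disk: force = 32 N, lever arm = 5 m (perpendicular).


Given: F = 32 N, r = 5 m, angle = 90 deg (perpendicular)
Using tau = F * r * sin(90)
sin(90) = 1
tau = 32 * 5 * 1
tau = 160 Nm

160 Nm


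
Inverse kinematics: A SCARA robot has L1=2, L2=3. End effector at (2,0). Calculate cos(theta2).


Given: L1 = 2, L2 = 3, target (x, y) = (2, 0)
Using cos(theta2) = (x^2 + y^2 - L1^2 - L2^2) / (2*L1*L2)
x^2 + y^2 = 2^2 + 0 = 4
L1^2 + L2^2 = 4 + 9 = 13
Numerator = 4 - 13 = -9
Denominator = 2*2*3 = 12
cos(theta2) = -9/12 = -3/4

-3/4


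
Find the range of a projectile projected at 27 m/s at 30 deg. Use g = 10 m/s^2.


Given: v0 = 27 m/s, theta = 30 deg, g = 10 m/s^2
sin(2*30) = sin(60) = sqrt(3)/2
Using R = v0^2 * sin(2*theta) / g
R = 27^2 * (sqrt(3)/2) / 10
R = 729 * sqrt(3) / 20
R = 729/20*sqrt(3) m

729/20*sqrt(3) m


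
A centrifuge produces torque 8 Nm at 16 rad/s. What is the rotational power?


Given: tau = 8 Nm, omega = 16 rad/s
Using P = tau * omega
P = 8 * 16
P = 128 W

128 W


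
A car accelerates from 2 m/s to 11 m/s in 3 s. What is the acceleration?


Given: initial velocity v0 = 2 m/s, final velocity v = 11 m/s, time t = 3 s
Using a = (v - v0) / t
a = (11 - 2) / 3
a = 9 / 3
a = 3 m/s^2

3 m/s^2


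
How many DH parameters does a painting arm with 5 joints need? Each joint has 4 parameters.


Given: 5 joints, 4 DH parameters per joint (d, theta, a, alpha)
Total DH parameters = number_of_joints * 4
Total = 5 * 4
Total = 20

20


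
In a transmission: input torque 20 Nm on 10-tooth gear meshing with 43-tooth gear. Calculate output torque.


Given: N1 = 10, N2 = 43, T1 = 20 Nm
Using T2/T1 = N2/N1
T2 = T1 * N2 / N1
T2 = 20 * 43 / 10
T2 = 860 / 10
T2 = 86 Nm

86 Nm


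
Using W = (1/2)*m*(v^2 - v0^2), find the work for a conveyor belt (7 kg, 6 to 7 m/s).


Given: m = 7 kg, v0 = 6 m/s, v = 7 m/s
Using W = (1/2)*m*(v^2 - v0^2)
v^2 = 7^2 = 49
v0^2 = 6^2 = 36
v^2 - v0^2 = 49 - 36 = 13
W = (1/2)*7*13 = 91/2 J

91/2 J


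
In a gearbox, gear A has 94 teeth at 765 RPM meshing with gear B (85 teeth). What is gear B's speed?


Given: N1 = 94 teeth, w1 = 765 RPM, N2 = 85 teeth
Using N1*w1 = N2*w2
w2 = N1*w1 / N2
w2 = 94*765 / 85
w2 = 71910 / 85
w2 = 846 RPM

846 RPM


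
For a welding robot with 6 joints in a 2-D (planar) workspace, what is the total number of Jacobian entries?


Given: task space dimension = 2, joints = 6
Jacobian is a 2 x 6 matrix
Total entries = rows * columns
Total = 2 * 6
Total = 12

12


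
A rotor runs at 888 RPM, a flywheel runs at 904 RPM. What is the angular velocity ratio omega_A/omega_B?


Given: RPM_A = 888, RPM_B = 904
omega = 2*pi*RPM/60, so omega_A/omega_B = RPM_A / RPM_B
omega_A/omega_B = 888 / 904
omega_A/omega_B = 111/113

111/113


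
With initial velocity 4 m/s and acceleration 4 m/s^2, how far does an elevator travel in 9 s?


Given: v0 = 4 m/s, a = 4 m/s^2, t = 9 s
Using s = v0*t + (1/2)*a*t^2
s = 4*9 + (1/2)*4*9^2
s = 36 + (1/2)*324
s = 36 + 162
s = 198

198 m


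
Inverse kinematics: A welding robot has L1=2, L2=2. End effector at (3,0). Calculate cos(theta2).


Given: L1 = 2, L2 = 2, target (x, y) = (3, 0)
Using cos(theta2) = (x^2 + y^2 - L1^2 - L2^2) / (2*L1*L2)
x^2 + y^2 = 3^2 + 0 = 9
L1^2 + L2^2 = 4 + 4 = 8
Numerator = 9 - 8 = 1
Denominator = 2*2*2 = 8
cos(theta2) = 1/8 = 1/8

1/8


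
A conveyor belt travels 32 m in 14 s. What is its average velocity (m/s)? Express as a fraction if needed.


Given: distance d = 32 m, time t = 14 s
Using v = d / t
v = 32 / 14
v = 16/7 m/s

16/7 m/s


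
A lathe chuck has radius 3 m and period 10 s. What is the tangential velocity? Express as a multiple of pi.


Given: radius r = 3 m, period T = 10 s
Using v = 2*pi*r / T
v = 2*pi*3 / 10
v = 6*pi / 10
v = 3/5*pi m/s

3/5*pi m/s


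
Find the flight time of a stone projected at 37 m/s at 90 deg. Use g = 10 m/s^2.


Given: v0 = 37 m/s, theta = 90 deg, g = 10 m/s^2
sin(90) = 1
Using T = 2*v0*sin(theta) / g
T = 2*37*1 / 10
T = 74 / 10
T = 37/5 s

37/5 s


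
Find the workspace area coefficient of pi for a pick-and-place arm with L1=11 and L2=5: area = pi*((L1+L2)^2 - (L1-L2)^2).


Given: L1 = 11, L2 = 5
(L1+L2)^2 = (16)^2 = 256
(L1-L2)^2 = (6)^2 = 36
Difference = 256 - 36 = 220
This equals 4*L1*L2 = 4*11*5 = 220
Workspace area = 220*pi

220


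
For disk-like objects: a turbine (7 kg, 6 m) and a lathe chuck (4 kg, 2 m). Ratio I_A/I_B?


Given: M1=7 kg, R1=6 m, M2=4 kg, R2=2 m
For a disk: I = (1/2)*M*R^2, so I_A/I_B = (M1*R1^2)/(M2*R2^2)
M1*R1^2 = 7*36 = 252
M2*R2^2 = 4*4 = 16
I_A/I_B = 252/16 = 63/4

63/4


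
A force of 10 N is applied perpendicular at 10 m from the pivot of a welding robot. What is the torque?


Given: F = 10 N, r = 10 m, angle = 90 deg (perpendicular)
Using tau = F * r * sin(90)
sin(90) = 1
tau = 10 * 10 * 1
tau = 100 Nm

100 Nm


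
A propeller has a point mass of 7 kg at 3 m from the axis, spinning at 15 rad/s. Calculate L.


Given: m = 7 kg, r = 3 m, omega = 15 rad/s
For a point mass: I = m*r^2
I = 7*3^2 = 7*9 = 63
L = I*omega = 63*15
L = 945 kg*m^2/s

945 kg*m^2/s


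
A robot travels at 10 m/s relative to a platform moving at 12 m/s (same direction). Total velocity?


Given: object velocity = 10 m/s, platform velocity = 12 m/s (same direction)
Using classical velocity addition: v_total = v_object + v_platform
v_total = 10 + 12
v_total = 22 m/s

22 m/s


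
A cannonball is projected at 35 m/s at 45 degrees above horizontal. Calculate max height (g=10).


Given: v0 = 35 m/s, theta = 45 deg, g = 10 m/s^2
sin^2(45) = 1/2
Using H = v0^2 * sin^2(theta) / (2*g)
H = 35^2 * 1/2 / (2*10)
H = 1225 * 1/2 / 20
H = 1225/2 / 20
H = 245/8 m

245/8 m


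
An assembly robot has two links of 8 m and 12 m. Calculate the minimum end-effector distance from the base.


Given: L1 = 8 m, L2 = 12 m
For a 2-link planar arm, min reach = |L1 - L2| (second link folded back)
Min reach = |8 - 12|
Min reach = 4 m

4 m


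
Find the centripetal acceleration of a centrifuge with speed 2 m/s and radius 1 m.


Given: v = 2 m/s, r = 1 m
Using a_c = v^2 / r
a_c = 2^2 / 1
a_c = 4 / 1
a_c = 4 m/s^2

4 m/s^2


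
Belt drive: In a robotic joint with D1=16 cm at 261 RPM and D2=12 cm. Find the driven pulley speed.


Given: D1 = 16 cm, w1 = 261 RPM, D2 = 12 cm
Using D1*w1 = D2*w2
w2 = D1*w1 / D2
w2 = 16*261 / 12
w2 = 4176 / 12
w2 = 348 RPM

348 RPM


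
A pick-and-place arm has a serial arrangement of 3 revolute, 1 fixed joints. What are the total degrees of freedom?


Given: serial robot with 3 revolute, 1 fixed joints
DOF contribution per joint type: revolute=1, prismatic=1, spherical=3, fixed=0
DOF = 3*1 + 1*0
DOF = 3

3


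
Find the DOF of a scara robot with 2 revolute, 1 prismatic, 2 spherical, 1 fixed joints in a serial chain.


Given: serial robot with 2 revolute, 1 prismatic, 2 spherical, 1 fixed joints
DOF contribution per joint type: revolute=1, prismatic=1, spherical=3, fixed=0
DOF = 2*1 + 1*1 + 2*3 + 1*0
DOF = 9

9


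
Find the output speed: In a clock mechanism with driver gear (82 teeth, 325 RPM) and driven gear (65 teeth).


Given: N1 = 82 teeth, w1 = 325 RPM, N2 = 65 teeth
Using N1*w1 = N2*w2
w2 = N1*w1 / N2
w2 = 82*325 / 65
w2 = 26650 / 65
w2 = 410 RPM

410 RPM


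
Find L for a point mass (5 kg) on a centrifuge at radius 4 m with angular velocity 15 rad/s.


Given: m = 5 kg, r = 4 m, omega = 15 rad/s
For a point mass: I = m*r^2
I = 5*4^2 = 5*16 = 80
L = I*omega = 80*15
L = 1200 kg*m^2/s

1200 kg*m^2/s


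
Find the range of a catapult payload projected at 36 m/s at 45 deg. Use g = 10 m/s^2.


Given: v0 = 36 m/s, theta = 45 deg, g = 10 m/s^2
sin(2*45) = sin(90) = 1
Using R = v0^2 * sin(2*theta) / g
R = 36^2 * 1 / 10
R = 1296 / 10
R = 648/5 m

648/5 m


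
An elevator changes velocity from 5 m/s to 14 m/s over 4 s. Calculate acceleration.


Given: initial velocity v0 = 5 m/s, final velocity v = 14 m/s, time t = 4 s
Using a = (v - v0) / t
a = (14 - 5) / 4
a = 9 / 4
a = 9/4 m/s^2

9/4 m/s^2


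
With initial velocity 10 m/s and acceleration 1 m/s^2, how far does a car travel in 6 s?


Given: v0 = 10 m/s, a = 1 m/s^2, t = 6 s
Using s = v0*t + (1/2)*a*t^2
s = 10*6 + (1/2)*1*6^2
s = 60 + (1/2)*36
s = 60 + 18
s = 78

78 m


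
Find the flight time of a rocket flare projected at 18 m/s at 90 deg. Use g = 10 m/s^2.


Given: v0 = 18 m/s, theta = 90 deg, g = 10 m/s^2
sin(90) = 1
Using T = 2*v0*sin(theta) / g
T = 2*18*1 / 10
T = 36 / 10
T = 18/5 s

18/5 s


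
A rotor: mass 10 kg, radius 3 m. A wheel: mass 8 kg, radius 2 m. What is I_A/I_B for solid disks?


Given: M1=10 kg, R1=3 m, M2=8 kg, R2=2 m
For a disk: I = (1/2)*M*R^2, so I_A/I_B = (M1*R1^2)/(M2*R2^2)
M1*R1^2 = 10*9 = 90
M2*R2^2 = 8*4 = 32
I_A/I_B = 90/32 = 45/16

45/16


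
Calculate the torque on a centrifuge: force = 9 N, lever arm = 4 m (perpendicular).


Given: F = 9 N, r = 4 m, angle = 90 deg (perpendicular)
Using tau = F * r * sin(90)
sin(90) = 1
tau = 9 * 4 * 1
tau = 36 Nm

36 Nm


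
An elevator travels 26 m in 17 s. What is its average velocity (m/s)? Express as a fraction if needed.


Given: distance d = 26 m, time t = 17 s
Using v = d / t
v = 26 / 17
v = 26/17 m/s

26/17 m/s


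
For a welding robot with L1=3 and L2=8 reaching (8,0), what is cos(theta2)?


Given: L1 = 3, L2 = 8, target (x, y) = (8, 0)
Using cos(theta2) = (x^2 + y^2 - L1^2 - L2^2) / (2*L1*L2)
x^2 + y^2 = 8^2 + 0 = 64
L1^2 + L2^2 = 9 + 64 = 73
Numerator = 64 - 73 = -9
Denominator = 2*3*8 = 48
cos(theta2) = -9/48 = -3/16

-3/16


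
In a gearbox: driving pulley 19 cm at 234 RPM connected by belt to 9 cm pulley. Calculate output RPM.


Given: D1 = 19 cm, w1 = 234 RPM, D2 = 9 cm
Using D1*w1 = D2*w2
w2 = D1*w1 / D2
w2 = 19*234 / 9
w2 = 4446 / 9
w2 = 494 RPM

494 RPM


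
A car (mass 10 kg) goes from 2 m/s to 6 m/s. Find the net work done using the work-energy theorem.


Given: m = 10 kg, v0 = 2 m/s, v = 6 m/s
Using W = (1/2)*m*(v^2 - v0^2)
v^2 = 6^2 = 36
v0^2 = 2^2 = 4
v^2 - v0^2 = 36 - 4 = 32
W = (1/2)*10*32 = 160 J

160 J


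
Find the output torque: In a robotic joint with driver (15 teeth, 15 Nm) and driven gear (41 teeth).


Given: N1 = 15, N2 = 41, T1 = 15 Nm
Using T2/T1 = N2/N1
T2 = T1 * N2 / N1
T2 = 15 * 41 / 15
T2 = 615 / 15
T2 = 41 Nm

41 Nm


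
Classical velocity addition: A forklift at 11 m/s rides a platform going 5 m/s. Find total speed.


Given: object velocity = 11 m/s, platform velocity = 5 m/s (same direction)
Using classical velocity addition: v_total = v_object + v_platform
v_total = 11 + 5
v_total = 16 m/s

16 m/s


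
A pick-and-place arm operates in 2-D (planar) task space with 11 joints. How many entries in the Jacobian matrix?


Given: task space dimension = 2, joints = 11
Jacobian is a 2 x 11 matrix
Total entries = rows * columns
Total = 2 * 11
Total = 22

22


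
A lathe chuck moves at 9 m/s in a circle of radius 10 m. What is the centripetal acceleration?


Given: v = 9 m/s, r = 10 m
Using a_c = v^2 / r
a_c = 9^2 / 10
a_c = 81 / 10
a_c = 81/10 m/s^2

81/10 m/s^2


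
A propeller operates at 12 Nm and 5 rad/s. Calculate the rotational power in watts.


Given: tau = 12 Nm, omega = 5 rad/s
Using P = tau * omega
P = 12 * 5
P = 60 W

60 W


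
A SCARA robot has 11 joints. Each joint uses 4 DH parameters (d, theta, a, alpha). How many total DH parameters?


Given: 11 joints, 4 DH parameters per joint (d, theta, a, alpha)
Total DH parameters = number_of_joints * 4
Total = 11 * 4
Total = 44

44


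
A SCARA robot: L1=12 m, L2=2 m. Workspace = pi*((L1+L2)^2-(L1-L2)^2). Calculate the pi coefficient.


Given: L1 = 12, L2 = 2
(L1+L2)^2 = (14)^2 = 196
(L1-L2)^2 = (10)^2 = 100
Difference = 196 - 100 = 96
This equals 4*L1*L2 = 4*12*2 = 96
Workspace area = 96*pi

96


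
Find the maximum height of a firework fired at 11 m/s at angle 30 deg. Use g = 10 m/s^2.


Given: v0 = 11 m/s, theta = 30 deg, g = 10 m/s^2
sin^2(30) = 1/4
Using H = v0^2 * sin^2(theta) / (2*g)
H = 11^2 * 1/4 / (2*10)
H = 121 * 1/4 / 20
H = 121/4 / 20
H = 121/80 m

121/80 m


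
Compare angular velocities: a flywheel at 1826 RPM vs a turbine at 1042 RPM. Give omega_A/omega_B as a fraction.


Given: RPM_A = 1826, RPM_B = 1042
omega = 2*pi*RPM/60, so omega_A/omega_B = RPM_A / RPM_B
omega_A/omega_B = 1826 / 1042
omega_A/omega_B = 913/521

913/521


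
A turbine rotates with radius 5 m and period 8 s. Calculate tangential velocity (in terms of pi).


Given: radius r = 5 m, period T = 8 s
Using v = 2*pi*r / T
v = 2*pi*5 / 8
v = 10*pi / 8
v = 5/4*pi m/s

5/4*pi m/s


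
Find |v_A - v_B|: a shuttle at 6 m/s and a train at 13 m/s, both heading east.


Given: v_A = 6 m/s east, v_B = 13 m/s east
Both move in the same direction; relative speed = |v_A - v_B|
|6 - 13| = |-7|
= 7 m/s

7 m/s


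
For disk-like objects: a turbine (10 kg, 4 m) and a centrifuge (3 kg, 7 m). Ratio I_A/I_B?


Given: M1=10 kg, R1=4 m, M2=3 kg, R2=7 m
For a disk: I = (1/2)*M*R^2, so I_A/I_B = (M1*R1^2)/(M2*R2^2)
M1*R1^2 = 10*16 = 160
M2*R2^2 = 3*49 = 147
I_A/I_B = 160/147 = 160/147

160/147


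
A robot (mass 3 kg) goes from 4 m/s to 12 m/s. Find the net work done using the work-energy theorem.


Given: m = 3 kg, v0 = 4 m/s, v = 12 m/s
Using W = (1/2)*m*(v^2 - v0^2)
v^2 = 12^2 = 144
v0^2 = 4^2 = 16
v^2 - v0^2 = 144 - 16 = 128
W = (1/2)*3*128 = 192 J

192 J


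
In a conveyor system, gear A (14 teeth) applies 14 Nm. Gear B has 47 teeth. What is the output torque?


Given: N1 = 14, N2 = 47, T1 = 14 Nm
Using T2/T1 = N2/N1
T2 = T1 * N2 / N1
T2 = 14 * 47 / 14
T2 = 658 / 14
T2 = 47 Nm

47 Nm


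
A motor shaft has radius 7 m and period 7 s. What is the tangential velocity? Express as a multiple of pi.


Given: radius r = 7 m, period T = 7 s
Using v = 2*pi*r / T
v = 2*pi*7 / 7
v = 14*pi / 7
v = 2*pi m/s

2*pi m/s


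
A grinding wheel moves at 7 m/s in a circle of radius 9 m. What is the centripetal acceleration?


Given: v = 7 m/s, r = 9 m
Using a_c = v^2 / r
a_c = 7^2 / 9
a_c = 49 / 9
a_c = 49/9 m/s^2

49/9 m/s^2


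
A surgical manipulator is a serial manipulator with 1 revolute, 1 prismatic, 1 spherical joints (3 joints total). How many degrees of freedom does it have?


Given: serial robot with 1 revolute, 1 prismatic, 1 spherical joints
DOF contribution per joint type: revolute=1, prismatic=1, spherical=3, fixed=0
DOF = 1*1 + 1*1 + 1*3
DOF = 5

5


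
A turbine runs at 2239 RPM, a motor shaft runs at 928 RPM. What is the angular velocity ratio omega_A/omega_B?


Given: RPM_A = 2239, RPM_B = 928
omega = 2*pi*RPM/60, so omega_A/omega_B = RPM_A / RPM_B
omega_A/omega_B = 2239 / 928
omega_A/omega_B = 2239/928

2239/928


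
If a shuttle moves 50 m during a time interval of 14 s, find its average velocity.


Given: distance d = 50 m, time t = 14 s
Using v = d / t
v = 50 / 14
v = 25/7 m/s

25/7 m/s


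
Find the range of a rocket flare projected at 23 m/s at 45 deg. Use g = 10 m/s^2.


Given: v0 = 23 m/s, theta = 45 deg, g = 10 m/s^2
sin(2*45) = sin(90) = 1
Using R = v0^2 * sin(2*theta) / g
R = 23^2 * 1 / 10
R = 529 / 10
R = 529/10 m

529/10 m


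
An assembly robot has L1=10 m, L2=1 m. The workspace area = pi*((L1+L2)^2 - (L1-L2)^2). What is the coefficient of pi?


Given: L1 = 10, L2 = 1
(L1+L2)^2 = (11)^2 = 121
(L1-L2)^2 = (9)^2 = 81
Difference = 121 - 81 = 40
This equals 4*L1*L2 = 4*10*1 = 40
Workspace area = 40*pi

40


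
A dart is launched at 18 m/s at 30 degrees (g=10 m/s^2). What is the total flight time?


Given: v0 = 18 m/s, theta = 30 deg, g = 10 m/s^2
sin(30) = 1/2
Using T = 2*v0*sin(theta) / g
T = 2*18*1/2 / 10
T = 18 / 10
T = 9/5 s

9/5 s


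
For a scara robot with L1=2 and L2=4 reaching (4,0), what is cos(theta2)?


Given: L1 = 2, L2 = 4, target (x, y) = (4, 0)
Using cos(theta2) = (x^2 + y^2 - L1^2 - L2^2) / (2*L1*L2)
x^2 + y^2 = 4^2 + 0 = 16
L1^2 + L2^2 = 4 + 16 = 20
Numerator = 16 - 20 = -4
Denominator = 2*2*4 = 16
cos(theta2) = -4/16 = -1/4

-1/4


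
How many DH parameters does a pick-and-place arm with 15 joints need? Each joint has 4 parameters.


Given: 15 joints, 4 DH parameters per joint (d, theta, a, alpha)
Total DH parameters = number_of_joints * 4
Total = 15 * 4
Total = 60

60


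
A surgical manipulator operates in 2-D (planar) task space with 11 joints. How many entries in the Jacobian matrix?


Given: task space dimension = 2, joints = 11
Jacobian is a 2 x 11 matrix
Total entries = rows * columns
Total = 2 * 11
Total = 22

22


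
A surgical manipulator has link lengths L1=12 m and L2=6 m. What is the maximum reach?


Given: L1 = 12 m, L2 = 6 m
For a 2-link planar arm, max reach = L1 + L2 (fully extended)
Max reach = 12 + 6
Max reach = 18 m

18 m
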